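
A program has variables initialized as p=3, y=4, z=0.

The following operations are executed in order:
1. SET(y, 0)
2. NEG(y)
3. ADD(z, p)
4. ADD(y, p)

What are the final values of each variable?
{p: 3, y: 3, z: 3}

Step-by-step execution:
Initial: p=3, y=4, z=0
After step 1 (SET(y, 0)): p=3, y=0, z=0
After step 2 (NEG(y)): p=3, y=0, z=0
After step 3 (ADD(z, p)): p=3, y=0, z=3
After step 4 (ADD(y, p)): p=3, y=3, z=3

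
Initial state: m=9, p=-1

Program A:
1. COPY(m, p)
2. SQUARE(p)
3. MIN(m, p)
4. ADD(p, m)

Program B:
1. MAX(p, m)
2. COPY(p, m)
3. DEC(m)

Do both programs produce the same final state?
No

Program A final state: m=-1, p=0
Program B final state: m=8, p=9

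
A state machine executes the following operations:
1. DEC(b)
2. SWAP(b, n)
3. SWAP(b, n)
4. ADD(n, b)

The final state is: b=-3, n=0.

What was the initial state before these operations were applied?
b=-2, n=3

Working backwards:
Final state: b=-3, n=0
Before step 4 (ADD(n, b)): b=-3, n=3
Before step 3 (SWAP(b, n)): b=3, n=-3
Before step 2 (SWAP(b, n)): b=-3, n=3
Before step 1 (DEC(b)): b=-2, n=3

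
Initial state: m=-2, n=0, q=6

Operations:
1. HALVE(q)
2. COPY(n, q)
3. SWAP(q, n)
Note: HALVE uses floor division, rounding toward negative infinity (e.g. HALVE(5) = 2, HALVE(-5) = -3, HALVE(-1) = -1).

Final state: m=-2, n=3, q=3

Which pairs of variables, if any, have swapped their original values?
None

Comparing initial and final values:
q: 6 → 3
m: -2 → -2
n: 0 → 3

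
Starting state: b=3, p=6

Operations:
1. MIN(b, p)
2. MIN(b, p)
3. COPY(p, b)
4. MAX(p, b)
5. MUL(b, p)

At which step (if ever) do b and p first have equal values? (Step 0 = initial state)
Step 3

b and p first become equal after step 3.

Comparing values at each step:
Initial: b=3, p=6
After step 1: b=3, p=6
After step 2: b=3, p=6
After step 3: b=3, p=3 ← equal!
After step 4: b=3, p=3 ← equal!
After step 5: b=9, p=3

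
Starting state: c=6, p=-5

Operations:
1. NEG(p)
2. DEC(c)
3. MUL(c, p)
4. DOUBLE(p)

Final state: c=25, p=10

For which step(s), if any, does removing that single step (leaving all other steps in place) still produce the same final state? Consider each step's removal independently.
None - removing any single step changes the final result

Testing removal of each single step:
Without step 1: final = c=-25, p=-10 (different)
Without step 2: final = c=30, p=10 (different)
Without step 3: final = c=5, p=10 (different)
Without step 4: final = c=25, p=5 (different)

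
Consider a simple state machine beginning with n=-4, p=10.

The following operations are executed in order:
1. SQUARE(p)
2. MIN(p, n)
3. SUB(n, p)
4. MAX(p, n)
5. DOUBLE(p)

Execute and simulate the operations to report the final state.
{n: 0, p: 0}

Step-by-step execution:
Initial: n=-4, p=10
After step 1 (SQUARE(p)): n=-4, p=100
After step 2 (MIN(p, n)): n=-4, p=-4
After step 3 (SUB(n, p)): n=0, p=-4
After step 4 (MAX(p, n)): n=0, p=0
After step 5 (DOUBLE(p)): n=0, p=0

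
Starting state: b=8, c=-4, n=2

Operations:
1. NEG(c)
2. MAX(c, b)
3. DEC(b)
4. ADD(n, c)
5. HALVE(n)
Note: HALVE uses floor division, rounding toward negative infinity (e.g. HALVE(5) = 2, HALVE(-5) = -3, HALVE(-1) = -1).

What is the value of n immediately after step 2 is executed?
n = 2

Tracing n through execution:
Initial: n = 2
After step 1 (NEG(c)): n = 2
After step 2 (MAX(c, b)): n = 2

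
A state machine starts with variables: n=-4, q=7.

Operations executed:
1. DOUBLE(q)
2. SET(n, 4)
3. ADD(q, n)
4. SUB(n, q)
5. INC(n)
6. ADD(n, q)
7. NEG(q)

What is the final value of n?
n = 5

Tracing execution:
Step 1: DOUBLE(q) → n = -4
Step 2: SET(n, 4) → n = 4
Step 3: ADD(q, n) → n = 4
Step 4: SUB(n, q) → n = -14
Step 5: INC(n) → n = -13
Step 6: ADD(n, q) → n = 5
Step 7: NEG(q) → n = 5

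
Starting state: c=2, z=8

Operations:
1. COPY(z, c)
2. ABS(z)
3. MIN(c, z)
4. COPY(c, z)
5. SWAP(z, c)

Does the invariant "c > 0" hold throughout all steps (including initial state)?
Yes

The invariant holds at every step.

State at each step:
Initial: c=2, z=8
After step 1: c=2, z=2
After step 2: c=2, z=2
After step 3: c=2, z=2
After step 4: c=2, z=2
After step 5: c=2, z=2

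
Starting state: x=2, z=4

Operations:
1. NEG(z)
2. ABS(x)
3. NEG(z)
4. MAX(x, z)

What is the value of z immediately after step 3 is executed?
z = 4

Tracing z through execution:
Initial: z = 4
After step 1 (NEG(z)): z = -4
After step 2 (ABS(x)): z = -4
After step 3 (NEG(z)): z = 4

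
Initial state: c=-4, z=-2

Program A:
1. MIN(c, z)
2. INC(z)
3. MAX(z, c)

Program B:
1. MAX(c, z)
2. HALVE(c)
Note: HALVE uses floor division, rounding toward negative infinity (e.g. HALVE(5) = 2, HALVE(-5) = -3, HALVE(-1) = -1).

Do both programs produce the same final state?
No

Program A final state: c=-4, z=-1
Program B final state: c=-1, z=-2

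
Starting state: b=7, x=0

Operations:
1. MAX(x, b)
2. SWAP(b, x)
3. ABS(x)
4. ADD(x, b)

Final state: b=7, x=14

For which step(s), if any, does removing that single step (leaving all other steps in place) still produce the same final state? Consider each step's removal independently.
Step(s) 2, 3

Testing removal of each single step:
Without step 1: final = b=0, x=7 (different)
Without step 2: final = b=7, x=14 (same)
Without step 3: final = b=7, x=14 (same)
Without step 4: final = b=7, x=7 (different)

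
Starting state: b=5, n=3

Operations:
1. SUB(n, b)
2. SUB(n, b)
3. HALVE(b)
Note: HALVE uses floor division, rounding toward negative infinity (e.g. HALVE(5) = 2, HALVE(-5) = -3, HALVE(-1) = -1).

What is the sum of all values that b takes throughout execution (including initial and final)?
17

Values of b at each step:
Initial: b = 5
After step 1: b = 5
After step 2: b = 5
After step 3: b = 2
Sum = 5 + 5 + 5 + 2 = 17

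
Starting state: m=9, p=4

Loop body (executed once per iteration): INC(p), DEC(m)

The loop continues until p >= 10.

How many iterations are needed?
6

Tracing iterations:
Initial: m=9, p=4
After iteration 1: m=8, p=5
After iteration 2: m=7, p=6
After iteration 3: m=6, p=7
After iteration 4: m=5, p=8
After iteration 5: m=4, p=9
After iteration 6: m=3, p=10
p >= 10 now holds, so the loop exits after 6 iterations.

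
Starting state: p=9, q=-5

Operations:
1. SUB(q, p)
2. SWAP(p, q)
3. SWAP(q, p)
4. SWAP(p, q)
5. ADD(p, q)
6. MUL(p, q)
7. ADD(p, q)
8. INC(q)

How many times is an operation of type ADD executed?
2

Counting ADD operations:
Step 5: ADD(p, q) ← ADD
Step 7: ADD(p, q) ← ADD
Total: 2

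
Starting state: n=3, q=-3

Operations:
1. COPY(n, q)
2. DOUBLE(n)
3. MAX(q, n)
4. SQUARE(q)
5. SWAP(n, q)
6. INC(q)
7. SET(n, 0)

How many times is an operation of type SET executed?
1

Counting SET operations:
Step 7: SET(n, 0) ← SET
Total: 1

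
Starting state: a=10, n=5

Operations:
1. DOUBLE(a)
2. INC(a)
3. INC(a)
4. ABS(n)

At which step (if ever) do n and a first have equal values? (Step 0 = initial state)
Never

n and a never become equal during execution.

Comparing values at each step:
Initial: n=5, a=10
After step 1: n=5, a=20
After step 2: n=5, a=21
After step 3: n=5, a=22
After step 4: n=5, a=22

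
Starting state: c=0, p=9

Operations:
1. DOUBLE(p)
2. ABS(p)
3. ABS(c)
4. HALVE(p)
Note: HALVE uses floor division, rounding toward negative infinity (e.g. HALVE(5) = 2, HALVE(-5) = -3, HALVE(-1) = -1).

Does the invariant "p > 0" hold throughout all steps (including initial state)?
Yes

The invariant holds at every step.

State at each step:
Initial: c=0, p=9
After step 1: c=0, p=18
After step 2: c=0, p=18
After step 3: c=0, p=18
After step 4: c=0, p=9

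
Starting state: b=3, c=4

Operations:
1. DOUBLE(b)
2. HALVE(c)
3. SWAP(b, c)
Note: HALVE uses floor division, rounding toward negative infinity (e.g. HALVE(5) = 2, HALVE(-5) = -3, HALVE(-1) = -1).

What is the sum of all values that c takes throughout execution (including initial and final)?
16

Values of c at each step:
Initial: c = 4
After step 1: c = 4
After step 2: c = 2
After step 3: c = 6
Sum = 4 + 4 + 2 + 6 = 16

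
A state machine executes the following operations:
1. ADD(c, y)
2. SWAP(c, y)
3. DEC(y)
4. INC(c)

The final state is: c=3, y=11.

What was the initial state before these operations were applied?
c=10, y=2

Working backwards:
Final state: c=3, y=11
Before step 4 (INC(c)): c=2, y=11
Before step 3 (DEC(y)): c=2, y=12
Before step 2 (SWAP(c, y)): c=12, y=2
Before step 1 (ADD(c, y)): c=10, y=2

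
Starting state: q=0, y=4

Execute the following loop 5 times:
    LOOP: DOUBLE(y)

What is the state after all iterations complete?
q=0, y=128

Iteration trace:
Start: q=0, y=4
After iteration 1: q=0, y=8
After iteration 2: q=0, y=16
After iteration 3: q=0, y=32
After iteration 4: q=0, y=64
After iteration 5: q=0, y=128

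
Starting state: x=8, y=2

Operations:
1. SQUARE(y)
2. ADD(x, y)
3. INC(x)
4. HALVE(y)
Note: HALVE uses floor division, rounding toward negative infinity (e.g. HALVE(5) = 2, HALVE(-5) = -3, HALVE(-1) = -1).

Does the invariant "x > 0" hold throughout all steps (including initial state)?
Yes

The invariant holds at every step.

State at each step:
Initial: x=8, y=2
After step 1: x=8, y=4
After step 2: x=12, y=4
After step 3: x=13, y=4
After step 4: x=13, y=2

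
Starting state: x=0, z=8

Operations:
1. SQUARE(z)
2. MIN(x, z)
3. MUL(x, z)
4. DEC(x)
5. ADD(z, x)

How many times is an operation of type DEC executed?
1

Counting DEC operations:
Step 4: DEC(x) ← DEC
Total: 1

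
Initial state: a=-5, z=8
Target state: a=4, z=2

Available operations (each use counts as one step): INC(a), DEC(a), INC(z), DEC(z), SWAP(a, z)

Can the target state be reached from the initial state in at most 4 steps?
No

The target state cannot be reached within 4 steps.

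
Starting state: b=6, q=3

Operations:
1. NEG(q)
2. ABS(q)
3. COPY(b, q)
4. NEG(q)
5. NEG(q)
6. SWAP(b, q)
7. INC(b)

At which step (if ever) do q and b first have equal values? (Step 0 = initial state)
Step 3

q and b first become equal after step 3.

Comparing values at each step:
Initial: q=3, b=6
After step 1: q=-3, b=6
After step 2: q=3, b=6
After step 3: q=3, b=3 ← equal!
After step 4: q=-3, b=3
After step 5: q=3, b=3 ← equal!
After step 6: q=3, b=3 ← equal!
After step 7: q=3, b=4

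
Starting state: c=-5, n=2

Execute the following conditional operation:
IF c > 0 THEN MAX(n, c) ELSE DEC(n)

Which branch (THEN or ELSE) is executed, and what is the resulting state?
Branch: ELSE, Final state: c=-5, n=1

Evaluating condition: c > 0
c = -5
Condition is False, so ELSE branch executes
After DEC(n): c=-5, n=1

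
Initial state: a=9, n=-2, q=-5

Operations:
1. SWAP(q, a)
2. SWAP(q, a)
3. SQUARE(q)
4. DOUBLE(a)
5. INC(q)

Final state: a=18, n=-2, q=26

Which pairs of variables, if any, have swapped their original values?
None

Comparing initial and final values:
n: -2 → -2
q: -5 → 26
a: 9 → 18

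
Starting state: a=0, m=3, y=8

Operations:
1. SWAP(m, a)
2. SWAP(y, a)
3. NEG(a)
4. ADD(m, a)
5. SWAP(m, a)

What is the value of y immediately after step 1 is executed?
y = 8

Tracing y through execution:
Initial: y = 8
After step 1 (SWAP(m, a)): y = 8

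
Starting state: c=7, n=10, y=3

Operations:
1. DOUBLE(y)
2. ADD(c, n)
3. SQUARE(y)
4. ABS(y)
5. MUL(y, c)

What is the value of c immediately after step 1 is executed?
c = 7

Tracing c through execution:
Initial: c = 7
After step 1 (DOUBLE(y)): c = 7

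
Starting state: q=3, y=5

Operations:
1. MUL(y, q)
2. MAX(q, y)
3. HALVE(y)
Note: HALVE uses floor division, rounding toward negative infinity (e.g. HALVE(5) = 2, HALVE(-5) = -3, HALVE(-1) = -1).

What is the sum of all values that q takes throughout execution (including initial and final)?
36

Values of q at each step:
Initial: q = 3
After step 1: q = 3
After step 2: q = 15
After step 3: q = 15
Sum = 3 + 3 + 15 + 15 = 36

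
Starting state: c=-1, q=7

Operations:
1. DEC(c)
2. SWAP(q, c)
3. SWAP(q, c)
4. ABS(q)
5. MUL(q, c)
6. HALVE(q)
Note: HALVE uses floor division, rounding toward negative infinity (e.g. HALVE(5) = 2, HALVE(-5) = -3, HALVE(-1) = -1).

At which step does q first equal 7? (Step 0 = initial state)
Step 0

Tracing q:
Initial: q = 7 ← first occurrence
After step 1: q = 7
After step 2: q = -2
After step 3: q = 7
After step 4: q = 7
After step 5: q = -14
After step 6: q = -7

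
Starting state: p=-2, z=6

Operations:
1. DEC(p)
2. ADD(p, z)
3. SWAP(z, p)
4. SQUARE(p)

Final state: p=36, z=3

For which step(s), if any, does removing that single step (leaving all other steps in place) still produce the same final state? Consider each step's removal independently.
None - removing any single step changes the final result

Testing removal of each single step:
Without step 1: final = p=36, z=4 (different)
Without step 2: final = p=36, z=-3 (different)
Without step 3: final = p=9, z=6 (different)
Without step 4: final = p=6, z=3 (different)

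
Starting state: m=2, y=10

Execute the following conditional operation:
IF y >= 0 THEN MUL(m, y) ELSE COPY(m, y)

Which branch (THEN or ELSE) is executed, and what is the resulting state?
Branch: THEN, Final state: m=20, y=10

Evaluating condition: y >= 0
y = 10
Condition is True, so THEN branch executes
After MUL(m, y): m=20, y=10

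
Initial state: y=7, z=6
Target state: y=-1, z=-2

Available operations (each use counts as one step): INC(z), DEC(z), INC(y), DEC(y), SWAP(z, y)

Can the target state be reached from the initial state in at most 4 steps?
No

The target state cannot be reached within 4 steps.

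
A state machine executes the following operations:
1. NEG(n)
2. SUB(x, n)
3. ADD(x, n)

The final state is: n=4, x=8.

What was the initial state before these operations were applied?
n=-4, x=8

Working backwards:
Final state: n=4, x=8
Before step 3 (ADD(x, n)): n=4, x=4
Before step 2 (SUB(x, n)): n=4, x=8
Before step 1 (NEG(n)): n=-4, x=8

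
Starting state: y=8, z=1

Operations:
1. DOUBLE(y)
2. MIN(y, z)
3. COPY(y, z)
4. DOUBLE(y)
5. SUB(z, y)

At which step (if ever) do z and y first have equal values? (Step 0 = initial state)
Step 2

z and y first become equal after step 2.

Comparing values at each step:
Initial: z=1, y=8
After step 1: z=1, y=16
After step 2: z=1, y=1 ← equal!
After step 3: z=1, y=1 ← equal!
After step 4: z=1, y=2
After step 5: z=-1, y=2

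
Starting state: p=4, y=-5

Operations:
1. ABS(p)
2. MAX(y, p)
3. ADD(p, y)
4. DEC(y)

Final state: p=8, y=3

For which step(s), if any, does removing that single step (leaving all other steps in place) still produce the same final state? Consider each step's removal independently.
Step(s) 1

Testing removal of each single step:
Without step 1: final = p=8, y=3 (same)
Without step 2: final = p=-1, y=-6 (different)
Without step 3: final = p=4, y=3 (different)
Without step 4: final = p=8, y=4 (different)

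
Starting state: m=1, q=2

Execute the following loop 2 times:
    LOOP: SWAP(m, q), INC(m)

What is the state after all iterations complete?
m=2, q=3

Iteration trace:
Start: m=1, q=2
After iteration 1: m=3, q=1
After iteration 2: m=2, q=3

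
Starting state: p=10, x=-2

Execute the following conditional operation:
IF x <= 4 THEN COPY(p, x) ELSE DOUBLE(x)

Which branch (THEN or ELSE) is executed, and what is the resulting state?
Branch: THEN, Final state: p=-2, x=-2

Evaluating condition: x <= 4
x = -2
Condition is True, so THEN branch executes
After COPY(p, x): p=-2, x=-2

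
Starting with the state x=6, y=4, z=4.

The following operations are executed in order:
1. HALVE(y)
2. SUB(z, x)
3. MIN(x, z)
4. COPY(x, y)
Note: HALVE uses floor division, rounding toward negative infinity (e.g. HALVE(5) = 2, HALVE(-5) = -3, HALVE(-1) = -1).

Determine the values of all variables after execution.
{x: 2, y: 2, z: -2}

Step-by-step execution:
Initial: x=6, y=4, z=4
After step 1 (HALVE(y)): x=6, y=2, z=4
After step 2 (SUB(z, x)): x=6, y=2, z=-2
After step 3 (MIN(x, z)): x=-2, y=2, z=-2
After step 4 (COPY(x, y)): x=2, y=2, z=-2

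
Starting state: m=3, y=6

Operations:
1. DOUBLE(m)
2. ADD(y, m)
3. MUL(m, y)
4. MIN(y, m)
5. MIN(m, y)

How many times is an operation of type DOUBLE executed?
1

Counting DOUBLE operations:
Step 1: DOUBLE(m) ← DOUBLE
Total: 1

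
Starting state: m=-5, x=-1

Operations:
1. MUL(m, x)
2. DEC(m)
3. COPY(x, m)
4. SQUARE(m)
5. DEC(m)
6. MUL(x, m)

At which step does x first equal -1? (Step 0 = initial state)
Step 0

Tracing x:
Initial: x = -1 ← first occurrence
After step 1: x = -1
After step 2: x = -1
After step 3: x = 4
After step 4: x = 4
After step 5: x = 4
After step 6: x = 60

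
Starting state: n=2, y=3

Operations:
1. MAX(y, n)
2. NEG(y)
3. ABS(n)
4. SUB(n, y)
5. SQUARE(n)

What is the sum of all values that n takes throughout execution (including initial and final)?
38

Values of n at each step:
Initial: n = 2
After step 1: n = 2
After step 2: n = 2
After step 3: n = 2
After step 4: n = 5
After step 5: n = 25
Sum = 2 + 2 + 2 + 2 + 5 + 25 = 38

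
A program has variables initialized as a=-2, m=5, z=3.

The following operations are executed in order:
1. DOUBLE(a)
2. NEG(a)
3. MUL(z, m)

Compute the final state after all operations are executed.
{a: 4, m: 5, z: 15}

Step-by-step execution:
Initial: a=-2, m=5, z=3
After step 1 (DOUBLE(a)): a=-4, m=5, z=3
After step 2 (NEG(a)): a=4, m=5, z=3
After step 3 (MUL(z, m)): a=4, m=5, z=15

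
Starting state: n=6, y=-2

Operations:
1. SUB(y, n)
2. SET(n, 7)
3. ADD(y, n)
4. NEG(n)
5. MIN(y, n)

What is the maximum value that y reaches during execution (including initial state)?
-1

Values of y at each step:
Initial: y = -2
After step 1: y = -8
After step 2: y = -8
After step 3: y = -1 ← maximum
After step 4: y = -1
After step 5: y = -7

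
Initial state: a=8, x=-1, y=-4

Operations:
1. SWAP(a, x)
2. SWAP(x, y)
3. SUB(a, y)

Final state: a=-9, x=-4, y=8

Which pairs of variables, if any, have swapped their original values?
None

Comparing initial and final values:
y: -4 → 8
a: 8 → -9
x: -1 → -4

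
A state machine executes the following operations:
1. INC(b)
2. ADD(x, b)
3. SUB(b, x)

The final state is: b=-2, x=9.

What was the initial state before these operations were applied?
b=6, x=2

Working backwards:
Final state: b=-2, x=9
Before step 3 (SUB(b, x)): b=7, x=9
Before step 2 (ADD(x, b)): b=7, x=2
Before step 1 (INC(b)): b=6, x=2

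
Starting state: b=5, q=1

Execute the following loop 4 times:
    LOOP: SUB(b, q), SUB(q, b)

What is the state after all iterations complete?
b=44, q=-71

Iteration trace:
Start: b=5, q=1
After iteration 1: b=4, q=-3
After iteration 2: b=7, q=-10
After iteration 3: b=17, q=-27
After iteration 4: b=44, q=-71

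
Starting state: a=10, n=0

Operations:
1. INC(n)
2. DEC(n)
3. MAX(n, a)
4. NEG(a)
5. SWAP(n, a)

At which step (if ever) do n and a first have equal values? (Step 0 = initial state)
Step 3

n and a first become equal after step 3.

Comparing values at each step:
Initial: n=0, a=10
After step 1: n=1, a=10
After step 2: n=0, a=10
After step 3: n=10, a=10 ← equal!
After step 4: n=10, a=-10
After step 5: n=-10, a=10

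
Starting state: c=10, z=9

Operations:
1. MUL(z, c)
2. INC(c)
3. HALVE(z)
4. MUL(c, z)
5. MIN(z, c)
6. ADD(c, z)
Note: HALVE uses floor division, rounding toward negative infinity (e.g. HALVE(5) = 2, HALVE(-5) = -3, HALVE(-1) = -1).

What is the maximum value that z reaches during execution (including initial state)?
90

Values of z at each step:
Initial: z = 9
After step 1: z = 90 ← maximum
After step 2: z = 90
After step 3: z = 45
After step 4: z = 45
After step 5: z = 45
After step 6: z = 45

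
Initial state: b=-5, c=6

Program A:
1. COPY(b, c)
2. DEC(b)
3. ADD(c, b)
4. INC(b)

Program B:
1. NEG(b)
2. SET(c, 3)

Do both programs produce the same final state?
No

Program A final state: b=6, c=11
Program B final state: b=5, c=3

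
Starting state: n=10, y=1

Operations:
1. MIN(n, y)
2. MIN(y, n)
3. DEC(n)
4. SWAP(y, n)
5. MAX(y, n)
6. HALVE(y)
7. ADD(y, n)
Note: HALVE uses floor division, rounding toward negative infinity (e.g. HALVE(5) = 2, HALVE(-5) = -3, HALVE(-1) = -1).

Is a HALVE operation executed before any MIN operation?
No

First HALVE: step 6
First MIN: step 1
Since 6 > 1, MIN comes first.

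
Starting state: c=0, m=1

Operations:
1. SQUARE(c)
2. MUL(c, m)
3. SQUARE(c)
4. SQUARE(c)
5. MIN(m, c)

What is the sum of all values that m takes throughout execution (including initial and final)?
5

Values of m at each step:
Initial: m = 1
After step 1: m = 1
After step 2: m = 1
After step 3: m = 1
After step 4: m = 1
After step 5: m = 0
Sum = 1 + 1 + 1 + 1 + 1 + 0 = 5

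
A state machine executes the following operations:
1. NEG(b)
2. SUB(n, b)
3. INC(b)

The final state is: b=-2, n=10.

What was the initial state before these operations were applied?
b=3, n=7

Working backwards:
Final state: b=-2, n=10
Before step 3 (INC(b)): b=-3, n=10
Before step 2 (SUB(n, b)): b=-3, n=7
Before step 1 (NEG(b)): b=3, n=7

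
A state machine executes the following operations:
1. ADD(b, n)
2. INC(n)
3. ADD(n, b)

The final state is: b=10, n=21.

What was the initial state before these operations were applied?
b=0, n=10

Working backwards:
Final state: b=10, n=21
Before step 3 (ADD(n, b)): b=10, n=11
Before step 2 (INC(n)): b=10, n=10
Before step 1 (ADD(b, n)): b=0, n=10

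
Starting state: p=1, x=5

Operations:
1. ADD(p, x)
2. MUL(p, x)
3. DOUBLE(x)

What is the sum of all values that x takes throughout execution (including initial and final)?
25

Values of x at each step:
Initial: x = 5
After step 1: x = 5
After step 2: x = 5
After step 3: x = 10
Sum = 5 + 5 + 5 + 10 = 25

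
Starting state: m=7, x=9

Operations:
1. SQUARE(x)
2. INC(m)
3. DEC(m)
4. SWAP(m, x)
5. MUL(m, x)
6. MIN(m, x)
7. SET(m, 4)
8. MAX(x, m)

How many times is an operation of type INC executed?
1

Counting INC operations:
Step 2: INC(m) ← INC
Total: 1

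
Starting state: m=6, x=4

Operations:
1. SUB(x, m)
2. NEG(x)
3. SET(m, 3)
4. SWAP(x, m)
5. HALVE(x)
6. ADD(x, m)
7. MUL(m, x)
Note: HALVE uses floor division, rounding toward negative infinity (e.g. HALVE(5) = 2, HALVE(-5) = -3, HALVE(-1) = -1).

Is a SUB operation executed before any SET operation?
Yes

First SUB: step 1
First SET: step 3
Since 1 < 3, SUB comes first.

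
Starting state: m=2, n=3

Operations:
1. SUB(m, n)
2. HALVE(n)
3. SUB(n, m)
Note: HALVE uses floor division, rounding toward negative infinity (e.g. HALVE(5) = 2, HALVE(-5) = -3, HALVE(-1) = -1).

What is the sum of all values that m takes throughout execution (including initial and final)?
-1

Values of m at each step:
Initial: m = 2
After step 1: m = -1
After step 2: m = -1
After step 3: m = -1
Sum = 2 + -1 + -1 + -1 = -1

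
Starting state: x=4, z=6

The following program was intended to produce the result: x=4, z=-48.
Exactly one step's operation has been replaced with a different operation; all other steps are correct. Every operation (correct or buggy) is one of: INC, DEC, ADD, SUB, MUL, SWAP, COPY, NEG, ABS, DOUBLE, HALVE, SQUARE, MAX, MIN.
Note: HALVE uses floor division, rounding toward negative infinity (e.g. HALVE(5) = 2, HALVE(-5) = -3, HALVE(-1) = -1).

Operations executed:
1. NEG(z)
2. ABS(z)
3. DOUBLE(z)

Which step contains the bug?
Step 2

Trace with buggy code:
Initial: x=4, z=6
After step 1: x=4, z=-6
After step 2: x=4, z=6
After step 3: x=4, z=12
Actual final x=4, z=12 ≠ expected x=4, z=-48.
Step 2 is the only position where a single-operation replacement can produce the expected result.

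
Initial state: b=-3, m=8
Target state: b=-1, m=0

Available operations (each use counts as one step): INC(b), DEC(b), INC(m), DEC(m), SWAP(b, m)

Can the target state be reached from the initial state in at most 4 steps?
No

The target state cannot be reached within 4 steps.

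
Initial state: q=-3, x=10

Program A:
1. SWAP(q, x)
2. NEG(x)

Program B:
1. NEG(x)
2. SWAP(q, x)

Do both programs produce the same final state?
No

Program A final state: q=10, x=3
Program B final state: q=-10, x=-3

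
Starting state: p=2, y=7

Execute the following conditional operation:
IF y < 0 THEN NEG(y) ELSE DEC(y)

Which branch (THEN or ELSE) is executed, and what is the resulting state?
Branch: ELSE, Final state: p=2, y=6

Evaluating condition: y < 0
y = 7
Condition is False, so ELSE branch executes
After DEC(y): p=2, y=6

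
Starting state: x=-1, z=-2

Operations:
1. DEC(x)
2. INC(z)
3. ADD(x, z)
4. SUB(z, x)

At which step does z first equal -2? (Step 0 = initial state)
Step 0

Tracing z:
Initial: z = -2 ← first occurrence
After step 1: z = -2
After step 2: z = -1
After step 3: z = -1
After step 4: z = 2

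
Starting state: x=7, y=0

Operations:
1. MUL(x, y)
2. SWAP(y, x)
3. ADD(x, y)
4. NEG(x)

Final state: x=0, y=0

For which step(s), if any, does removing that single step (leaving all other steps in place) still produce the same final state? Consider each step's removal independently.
Step(s) 2, 3, 4

Testing removal of each single step:
Without step 1: final = x=-7, y=7 (different)
Without step 2: final = x=0, y=0 (same)
Without step 3: final = x=0, y=0 (same)
Without step 4: final = x=0, y=0 (same)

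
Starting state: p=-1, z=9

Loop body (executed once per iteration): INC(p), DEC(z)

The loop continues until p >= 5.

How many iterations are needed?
6

Tracing iterations:
Initial: p=-1, z=9
After iteration 1: p=0, z=8
After iteration 2: p=1, z=7
After iteration 3: p=2, z=6
After iteration 4: p=3, z=5
After iteration 5: p=4, z=4
After iteration 6: p=5, z=3
p >= 5 now holds, so the loop exits after 6 iterations.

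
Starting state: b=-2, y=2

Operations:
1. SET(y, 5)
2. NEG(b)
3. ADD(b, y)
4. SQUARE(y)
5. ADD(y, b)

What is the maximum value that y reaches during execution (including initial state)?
32

Values of y at each step:
Initial: y = 2
After step 1: y = 5
After step 2: y = 5
After step 3: y = 5
After step 4: y = 25
After step 5: y = 32 ← maximum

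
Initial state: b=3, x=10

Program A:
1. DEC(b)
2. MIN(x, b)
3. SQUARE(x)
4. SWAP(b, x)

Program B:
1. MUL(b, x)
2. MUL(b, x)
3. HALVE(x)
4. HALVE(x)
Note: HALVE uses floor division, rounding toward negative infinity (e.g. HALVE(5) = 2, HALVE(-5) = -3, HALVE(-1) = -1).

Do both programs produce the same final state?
No

Program A final state: b=4, x=2
Program B final state: b=300, x=2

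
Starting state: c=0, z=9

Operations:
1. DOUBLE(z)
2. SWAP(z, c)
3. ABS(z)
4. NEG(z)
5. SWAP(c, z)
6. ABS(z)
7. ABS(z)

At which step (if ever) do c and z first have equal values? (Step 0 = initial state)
Never

c and z never become equal during execution.

Comparing values at each step:
Initial: c=0, z=9
After step 1: c=0, z=18
After step 2: c=18, z=0
After step 3: c=18, z=0
After step 4: c=18, z=0
After step 5: c=0, z=18
After step 6: c=0, z=18
After step 7: c=0, z=18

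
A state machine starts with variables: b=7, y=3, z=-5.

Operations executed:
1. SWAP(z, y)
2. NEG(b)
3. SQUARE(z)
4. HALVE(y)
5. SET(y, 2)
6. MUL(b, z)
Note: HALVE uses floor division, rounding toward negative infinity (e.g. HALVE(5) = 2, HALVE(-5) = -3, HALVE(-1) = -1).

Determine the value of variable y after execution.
y = 2

Tracing execution:
Step 1: SWAP(z, y) → y = -5
Step 2: NEG(b) → y = -5
Step 3: SQUARE(z) → y = -5
Step 4: HALVE(y) → y = -3
Step 5: SET(y, 2) → y = 2
Step 6: MUL(b, z) → y = 2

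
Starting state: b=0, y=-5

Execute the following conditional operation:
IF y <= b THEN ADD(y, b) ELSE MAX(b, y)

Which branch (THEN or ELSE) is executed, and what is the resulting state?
Branch: THEN, Final state: b=0, y=-5

Evaluating condition: y <= b
y = -5, b = 0
Condition is True, so THEN branch executes
After ADD(y, b): b=0, y=-5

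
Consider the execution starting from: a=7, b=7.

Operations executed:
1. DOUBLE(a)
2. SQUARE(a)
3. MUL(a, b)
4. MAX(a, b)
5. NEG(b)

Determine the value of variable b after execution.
b = -7

Tracing execution:
Step 1: DOUBLE(a) → b = 7
Step 2: SQUARE(a) → b = 7
Step 3: MUL(a, b) → b = 7
Step 4: MAX(a, b) → b = 7
Step 5: NEG(b) → b = -7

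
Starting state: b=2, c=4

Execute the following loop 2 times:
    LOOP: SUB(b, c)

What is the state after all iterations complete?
b=-6, c=4

Iteration trace:
Start: b=2, c=4
After iteration 1: b=-2, c=4
After iteration 2: b=-6, c=4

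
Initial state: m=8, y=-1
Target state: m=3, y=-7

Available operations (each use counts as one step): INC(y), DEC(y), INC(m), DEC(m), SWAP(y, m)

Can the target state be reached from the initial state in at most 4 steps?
No

The target state cannot be reached within 4 steps.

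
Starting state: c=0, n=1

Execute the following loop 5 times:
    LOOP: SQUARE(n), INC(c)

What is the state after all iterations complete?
c=5, n=1

Iteration trace:
Start: c=0, n=1
After iteration 1: c=1, n=1
After iteration 2: c=2, n=1
After iteration 3: c=3, n=1
After iteration 4: c=4, n=1
After iteration 5: c=5, n=1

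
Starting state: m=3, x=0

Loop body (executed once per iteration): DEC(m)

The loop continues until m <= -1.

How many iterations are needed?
4

Tracing iterations:
Initial: m=3, x=0
After iteration 1: m=2, x=0
After iteration 2: m=1, x=0
After iteration 3: m=0, x=0
After iteration 4: m=-1, x=0
m <= -1 now holds, so the loop exits after 4 iterations.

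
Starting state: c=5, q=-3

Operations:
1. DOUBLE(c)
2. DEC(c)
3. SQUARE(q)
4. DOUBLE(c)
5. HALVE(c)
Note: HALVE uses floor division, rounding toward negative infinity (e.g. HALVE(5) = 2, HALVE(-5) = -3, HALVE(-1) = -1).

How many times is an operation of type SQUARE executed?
1

Counting SQUARE operations:
Step 3: SQUARE(q) ← SQUARE
Total: 1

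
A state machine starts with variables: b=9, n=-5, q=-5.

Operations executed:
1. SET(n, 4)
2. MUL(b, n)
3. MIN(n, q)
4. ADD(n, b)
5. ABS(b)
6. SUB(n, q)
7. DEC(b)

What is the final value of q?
q = -5

Tracing execution:
Step 1: SET(n, 4) → q = -5
Step 2: MUL(b, n) → q = -5
Step 3: MIN(n, q) → q = -5
Step 4: ADD(n, b) → q = -5
Step 5: ABS(b) → q = -5
Step 6: SUB(n, q) → q = -5
Step 7: DEC(b) → q = -5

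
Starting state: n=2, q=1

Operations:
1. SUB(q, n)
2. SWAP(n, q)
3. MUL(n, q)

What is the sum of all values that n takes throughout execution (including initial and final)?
1

Values of n at each step:
Initial: n = 2
After step 1: n = 2
After step 2: n = -1
After step 3: n = -2
Sum = 2 + 2 + -1 + -2 = 1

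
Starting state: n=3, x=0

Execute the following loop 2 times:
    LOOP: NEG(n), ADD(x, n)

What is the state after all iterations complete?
n=3, x=0

Iteration trace:
Start: n=3, x=0
After iteration 1: n=-3, x=-3
After iteration 2: n=3, x=0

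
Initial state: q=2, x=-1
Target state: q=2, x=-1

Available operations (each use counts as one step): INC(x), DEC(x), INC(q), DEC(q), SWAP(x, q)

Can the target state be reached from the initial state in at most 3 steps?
Yes

Path (0 steps): 0 steps (already at target)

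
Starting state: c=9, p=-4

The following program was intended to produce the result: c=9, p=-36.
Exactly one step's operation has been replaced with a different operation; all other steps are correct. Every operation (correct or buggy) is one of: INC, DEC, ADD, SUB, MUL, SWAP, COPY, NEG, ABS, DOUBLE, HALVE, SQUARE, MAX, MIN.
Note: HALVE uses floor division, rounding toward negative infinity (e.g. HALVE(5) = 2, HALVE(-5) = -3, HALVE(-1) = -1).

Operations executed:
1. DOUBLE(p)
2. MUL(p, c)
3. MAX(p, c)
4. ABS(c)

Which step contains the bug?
Step 3

Trace with buggy code:
Initial: c=9, p=-4
After step 1: c=9, p=-8
After step 2: c=9, p=-72
After step 3: c=9, p=9
After step 4: c=9, p=9
Actual final c=9, p=9 ≠ expected c=9, p=-36.
Step 3 is the only position where a single-operation replacement can produce the expected result.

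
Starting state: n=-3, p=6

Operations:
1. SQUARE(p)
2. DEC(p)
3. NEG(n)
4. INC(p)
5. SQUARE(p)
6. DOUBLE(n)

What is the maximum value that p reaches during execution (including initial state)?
1296

Values of p at each step:
Initial: p = 6
After step 1: p = 36
After step 2: p = 35
After step 3: p = 35
After step 4: p = 36
After step 5: p = 1296 ← maximum
After step 6: p = 1296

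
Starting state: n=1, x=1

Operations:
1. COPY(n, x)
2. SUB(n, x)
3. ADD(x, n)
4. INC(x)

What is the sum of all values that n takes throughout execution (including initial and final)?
2

Values of n at each step:
Initial: n = 1
After step 1: n = 1
After step 2: n = 0
After step 3: n = 0
After step 4: n = 0
Sum = 1 + 1 + 0 + 0 + 0 = 2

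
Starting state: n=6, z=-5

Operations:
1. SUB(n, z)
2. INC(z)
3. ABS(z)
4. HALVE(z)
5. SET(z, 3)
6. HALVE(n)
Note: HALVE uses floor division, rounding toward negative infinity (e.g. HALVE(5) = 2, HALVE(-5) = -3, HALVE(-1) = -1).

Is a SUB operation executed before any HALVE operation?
Yes

First SUB: step 1
First HALVE: step 4
Since 1 < 4, SUB comes first.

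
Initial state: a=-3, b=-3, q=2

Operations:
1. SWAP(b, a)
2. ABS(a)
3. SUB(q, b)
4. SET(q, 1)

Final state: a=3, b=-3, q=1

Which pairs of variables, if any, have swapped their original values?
None

Comparing initial and final values:
q: 2 → 1
b: -3 → -3
a: -3 → 3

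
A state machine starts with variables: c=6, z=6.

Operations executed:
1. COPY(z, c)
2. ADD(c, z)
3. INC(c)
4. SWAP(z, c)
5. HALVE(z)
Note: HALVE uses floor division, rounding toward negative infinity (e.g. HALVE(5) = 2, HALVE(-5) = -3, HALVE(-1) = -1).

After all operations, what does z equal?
z = 6

Tracing execution:
Step 1: COPY(z, c) → z = 6
Step 2: ADD(c, z) → z = 6
Step 3: INC(c) → z = 6
Step 4: SWAP(z, c) → z = 13
Step 5: HALVE(z) → z = 6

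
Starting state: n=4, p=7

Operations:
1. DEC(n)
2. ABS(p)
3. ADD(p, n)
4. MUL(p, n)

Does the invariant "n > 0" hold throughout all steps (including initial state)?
Yes

The invariant holds at every step.

State at each step:
Initial: n=4, p=7
After step 1: n=3, p=7
After step 2: n=3, p=7
After step 3: n=3, p=10
After step 4: n=3, p=30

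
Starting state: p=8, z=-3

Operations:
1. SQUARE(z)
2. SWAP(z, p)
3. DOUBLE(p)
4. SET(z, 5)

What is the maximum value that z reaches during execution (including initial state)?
9

Values of z at each step:
Initial: z = -3
After step 1: z = 9 ← maximum
After step 2: z = 8
After step 3: z = 8
After step 4: z = 5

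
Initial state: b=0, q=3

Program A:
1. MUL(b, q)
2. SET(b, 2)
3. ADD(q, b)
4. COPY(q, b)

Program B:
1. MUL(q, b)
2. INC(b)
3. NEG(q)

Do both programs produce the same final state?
No

Program A final state: b=2, q=2
Program B final state: b=1, q=0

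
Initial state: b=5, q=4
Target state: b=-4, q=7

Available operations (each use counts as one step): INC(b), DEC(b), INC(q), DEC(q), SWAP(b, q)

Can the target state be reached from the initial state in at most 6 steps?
No

The target state cannot be reached within 6 steps.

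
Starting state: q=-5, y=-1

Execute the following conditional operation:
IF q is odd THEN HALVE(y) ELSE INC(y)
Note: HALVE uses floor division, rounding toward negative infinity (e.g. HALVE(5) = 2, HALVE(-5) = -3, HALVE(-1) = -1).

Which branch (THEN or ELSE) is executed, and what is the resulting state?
Branch: THEN, Final state: q=-5, y=-1

Evaluating condition: q is odd
Condition is True, so THEN branch executes
After HALVE(y): q=-5, y=-1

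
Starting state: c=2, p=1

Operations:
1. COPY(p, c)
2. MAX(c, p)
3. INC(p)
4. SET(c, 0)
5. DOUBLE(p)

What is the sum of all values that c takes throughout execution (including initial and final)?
8

Values of c at each step:
Initial: c = 2
After step 1: c = 2
After step 2: c = 2
After step 3: c = 2
After step 4: c = 0
After step 5: c = 0
Sum = 2 + 2 + 2 + 2 + 0 + 0 = 8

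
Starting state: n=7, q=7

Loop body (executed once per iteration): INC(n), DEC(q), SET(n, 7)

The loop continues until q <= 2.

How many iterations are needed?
5

Tracing iterations:
Initial: n=7, q=7
After iteration 1: n=7, q=6
After iteration 2: n=7, q=5
After iteration 3: n=7, q=4
After iteration 4: n=7, q=3
After iteration 5: n=7, q=2
q <= 2 now holds, so the loop exits after 5 iterations.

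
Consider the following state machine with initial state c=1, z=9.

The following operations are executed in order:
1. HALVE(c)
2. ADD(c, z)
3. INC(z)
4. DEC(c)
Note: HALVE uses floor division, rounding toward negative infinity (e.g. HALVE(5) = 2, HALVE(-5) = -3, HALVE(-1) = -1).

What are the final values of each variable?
{c: 8, z: 10}

Step-by-step execution:
Initial: c=1, z=9
After step 1 (HALVE(c)): c=0, z=9
After step 2 (ADD(c, z)): c=9, z=9
After step 3 (INC(z)): c=9, z=10
After step 4 (DEC(c)): c=8, z=10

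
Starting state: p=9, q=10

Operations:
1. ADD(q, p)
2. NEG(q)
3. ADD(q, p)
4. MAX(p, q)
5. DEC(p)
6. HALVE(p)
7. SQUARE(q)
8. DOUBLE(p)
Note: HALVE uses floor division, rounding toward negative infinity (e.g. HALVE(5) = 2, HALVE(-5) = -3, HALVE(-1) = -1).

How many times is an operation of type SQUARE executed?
1

Counting SQUARE operations:
Step 7: SQUARE(q) ← SQUARE
Total: 1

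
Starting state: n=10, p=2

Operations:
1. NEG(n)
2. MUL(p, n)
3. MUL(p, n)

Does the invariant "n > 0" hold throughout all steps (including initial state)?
No, violated after step 1

The invariant is violated after step 1.

State at each step:
Initial: n=10, p=2
After step 1: n=-10, p=2
After step 2: n=-10, p=-20
After step 3: n=-10, p=200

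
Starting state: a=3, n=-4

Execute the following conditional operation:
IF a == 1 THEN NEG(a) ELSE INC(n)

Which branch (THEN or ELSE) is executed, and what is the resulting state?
Branch: ELSE, Final state: a=3, n=-3

Evaluating condition: a == 1
a = 3
Condition is False, so ELSE branch executes
After INC(n): a=3, n=-3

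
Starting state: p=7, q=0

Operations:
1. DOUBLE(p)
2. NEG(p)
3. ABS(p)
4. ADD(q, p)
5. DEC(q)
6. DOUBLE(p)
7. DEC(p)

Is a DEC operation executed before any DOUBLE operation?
No

First DEC: step 5
First DOUBLE: step 1
Since 5 > 1, DOUBLE comes first.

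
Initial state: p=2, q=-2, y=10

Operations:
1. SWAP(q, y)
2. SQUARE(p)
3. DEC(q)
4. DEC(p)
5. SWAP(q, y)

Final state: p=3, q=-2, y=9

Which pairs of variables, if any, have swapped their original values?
None

Comparing initial and final values:
p: 2 → 3
q: -2 → -2
y: 10 → 9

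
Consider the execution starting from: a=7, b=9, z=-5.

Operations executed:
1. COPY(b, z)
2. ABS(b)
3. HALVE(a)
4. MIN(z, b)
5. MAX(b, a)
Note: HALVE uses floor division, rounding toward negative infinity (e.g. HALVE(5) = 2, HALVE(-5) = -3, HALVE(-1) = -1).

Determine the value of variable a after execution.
a = 3

Tracing execution:
Step 1: COPY(b, z) → a = 7
Step 2: ABS(b) → a = 7
Step 3: HALVE(a) → a = 3
Step 4: MIN(z, b) → a = 3
Step 5: MAX(b, a) → a = 3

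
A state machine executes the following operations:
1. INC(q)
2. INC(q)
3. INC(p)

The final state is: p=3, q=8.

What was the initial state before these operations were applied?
p=2, q=6

Working backwards:
Final state: p=3, q=8
Before step 3 (INC(p)): p=2, q=8
Before step 2 (INC(q)): p=2, q=7
Before step 1 (INC(q)): p=2, q=6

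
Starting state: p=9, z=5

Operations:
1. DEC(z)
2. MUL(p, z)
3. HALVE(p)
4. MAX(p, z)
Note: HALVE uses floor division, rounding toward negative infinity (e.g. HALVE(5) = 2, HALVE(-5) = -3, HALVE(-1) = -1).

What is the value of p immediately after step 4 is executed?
p = 18

Tracing p through execution:
Initial: p = 9
After step 1 (DEC(z)): p = 9
After step 2 (MUL(p, z)): p = 36
After step 3 (HALVE(p)): p = 18
After step 4 (MAX(p, z)): p = 18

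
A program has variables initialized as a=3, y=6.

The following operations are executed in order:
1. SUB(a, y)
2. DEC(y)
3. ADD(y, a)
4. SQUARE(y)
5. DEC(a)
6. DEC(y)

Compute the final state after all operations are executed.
{a: -4, y: 3}

Step-by-step execution:
Initial: a=3, y=6
After step 1 (SUB(a, y)): a=-3, y=6
After step 2 (DEC(y)): a=-3, y=5
After step 3 (ADD(y, a)): a=-3, y=2
After step 4 (SQUARE(y)): a=-3, y=4
After step 5 (DEC(a)): a=-4, y=4
After step 6 (DEC(y)): a=-4, y=3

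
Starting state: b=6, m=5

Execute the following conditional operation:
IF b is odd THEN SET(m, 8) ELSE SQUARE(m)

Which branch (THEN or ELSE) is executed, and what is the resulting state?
Branch: ELSE, Final state: b=6, m=25

Evaluating condition: b is odd
Condition is False, so ELSE branch executes
After SQUARE(m): b=6, m=25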